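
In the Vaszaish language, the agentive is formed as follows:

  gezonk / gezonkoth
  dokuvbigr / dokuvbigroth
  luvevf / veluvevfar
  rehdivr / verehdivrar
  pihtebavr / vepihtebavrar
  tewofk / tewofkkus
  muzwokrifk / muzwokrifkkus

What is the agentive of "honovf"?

vehonovfar

"honovf" has second-to-last letter 'v'. The stems whose second-to-last letter is 'v' (luvevf → veluvevfar, rehdivr → verehdivrar, pihtebavr → vepihtebavrar) add ve- … -ar around the stem.
The other patterns: stems whose second-to-last letter is 'g' or 'n' add -oth; stems whose second-to-last letter is 'f' double the final consonant and add -us.
So honovf → vehonovfar.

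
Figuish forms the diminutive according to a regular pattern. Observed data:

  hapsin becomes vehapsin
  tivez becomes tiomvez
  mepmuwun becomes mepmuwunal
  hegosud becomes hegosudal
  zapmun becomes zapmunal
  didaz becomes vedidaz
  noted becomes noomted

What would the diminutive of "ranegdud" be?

ranegdudal

noted and hegosud both end in -d yet inflect differently (noomted, hegosudal), so the final letter is not what conditions the rule; the last vowel is.
"ranegdud" has last vowel 'u'. The stems whose last vowel is 'u' (zapmun → zapmunal, hegosud → hegosudal, mepmuwun → mepmuwunal) add -al.
So ranegdud → ranegdudal.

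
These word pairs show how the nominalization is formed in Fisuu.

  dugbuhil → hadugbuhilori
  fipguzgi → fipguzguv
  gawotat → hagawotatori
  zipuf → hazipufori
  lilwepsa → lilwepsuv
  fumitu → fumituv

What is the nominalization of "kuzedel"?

hakuzedelori

"kuzedel" ends in a consonant. The stems ending in a consonant (gawotat → hagawotatori, dugbuhil → hadugbuhilori, zipuf → hazipufori) add ha- … -ori around the stem.
The other pattern: stems ending in a vowel drop the final letter and add -uv.
So kuzedel → hakuzedelori.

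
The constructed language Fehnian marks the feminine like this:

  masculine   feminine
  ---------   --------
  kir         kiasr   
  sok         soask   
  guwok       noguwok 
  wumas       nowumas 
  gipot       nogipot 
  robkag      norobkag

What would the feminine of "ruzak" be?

noruzak

sok and guwok both end in -k yet inflect differently (soask, noguwok), so the final letter is not what conditions the rule; the number of vowels is.
"ruzak" has 2 vowels. The stems with 2 vowels (guwok → noguwok, wumas → nowumas, gipot → nogipot) add the prefix no-.
The other pattern: stems with 1 vowel insert -as- after the first vowel.
So ruzak → noruzak.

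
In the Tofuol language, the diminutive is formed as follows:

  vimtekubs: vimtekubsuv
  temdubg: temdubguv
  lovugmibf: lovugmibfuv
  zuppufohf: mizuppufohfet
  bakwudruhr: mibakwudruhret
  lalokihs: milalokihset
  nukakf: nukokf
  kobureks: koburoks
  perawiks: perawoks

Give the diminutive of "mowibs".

mowibsuv

lovugmibf and zuppufohf both end in -f yet inflect differently (lovugmibfuv, mizuppufohfet), so the final letter is not what conditions the rule; the second-to-last letter is.
"mowibs" has second-to-last letter 'b'. The stems whose second-to-last letter is 'b' (vimtekubs → vimtekubsuv, temdubg → temdubguv, lovugmibf → lovugmibfuv) add -uv.
So mowibs → mowibsuv.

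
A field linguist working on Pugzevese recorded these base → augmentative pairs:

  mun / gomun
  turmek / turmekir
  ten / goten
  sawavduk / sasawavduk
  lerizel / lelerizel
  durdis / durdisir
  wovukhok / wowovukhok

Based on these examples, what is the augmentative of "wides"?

widesir

"wides" has 2 vowels. The stems with 2 vowels (turmek → turmekir, durdis → durdisir) add -ir.
So wides → widesir.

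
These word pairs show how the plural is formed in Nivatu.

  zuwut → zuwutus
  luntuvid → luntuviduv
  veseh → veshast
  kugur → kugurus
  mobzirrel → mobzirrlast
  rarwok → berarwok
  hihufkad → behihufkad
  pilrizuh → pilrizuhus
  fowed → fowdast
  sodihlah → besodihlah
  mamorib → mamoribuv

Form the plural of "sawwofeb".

luntuvid and fowed both end in -d yet inflect differently (luntuviduv, fowdast), so the final letter is not what conditions the rule; the last vowel is.
"sawwofeb" has last vowel 'e'. The stems whose last vowel is 'e' (fowed → fowdast, mobzirrel → mobzirrlast, veseh → veshast) delete the last vowel and add -ast.
So sawwofeb → sawwofbast.

sawwofbast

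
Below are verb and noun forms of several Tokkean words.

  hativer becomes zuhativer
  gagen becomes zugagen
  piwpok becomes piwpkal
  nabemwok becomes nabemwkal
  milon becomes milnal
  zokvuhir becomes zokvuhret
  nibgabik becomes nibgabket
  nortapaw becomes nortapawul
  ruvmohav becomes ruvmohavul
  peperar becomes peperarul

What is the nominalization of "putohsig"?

"putohsig" has last vowel 'i'. The stems whose last vowel is 'i' (zokvuhir → zokvuhret, nibgabik → nibgabket) delete the last vowel and add -et.
So putohsig → putohsget.

putohsget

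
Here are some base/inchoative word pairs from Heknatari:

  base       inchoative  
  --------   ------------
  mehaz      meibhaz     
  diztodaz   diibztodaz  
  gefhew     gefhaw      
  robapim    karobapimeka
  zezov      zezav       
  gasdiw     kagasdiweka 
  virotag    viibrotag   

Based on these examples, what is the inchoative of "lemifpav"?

"lemifpav" has last vowel 'a'. The stems whose last vowel is 'a' (mehaz → meibhaz, virotag → viibrotag, diztodaz → diibztodaz) insert -ib- after the first vowel.
The other patterns: stems whose last vowel is 'i' add ka- … -eka around the stem; stems whose last vowel is 'e' or 'o' change the last vowel to 'a'.
So lemifpav → leibmifpav.

leibmifpav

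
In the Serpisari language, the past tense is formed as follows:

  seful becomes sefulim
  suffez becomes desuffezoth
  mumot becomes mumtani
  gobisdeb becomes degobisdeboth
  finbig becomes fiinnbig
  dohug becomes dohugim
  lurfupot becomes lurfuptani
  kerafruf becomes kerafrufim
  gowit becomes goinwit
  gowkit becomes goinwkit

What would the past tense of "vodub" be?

"vodub" has last vowel 'u'. The stems whose last vowel is 'u' (dohug → dohugim, seful → sefulim, kerafruf → kerafrufim) add -im.
The other patterns: stems whose last vowel is 'i' insert -in- after the first vowel; stems whose last vowel is 'o' delete the last vowel and add -ani; stems whose last vowel is 'e' add de- … -oth around the stem.
So vodub → vodubim.

vodubim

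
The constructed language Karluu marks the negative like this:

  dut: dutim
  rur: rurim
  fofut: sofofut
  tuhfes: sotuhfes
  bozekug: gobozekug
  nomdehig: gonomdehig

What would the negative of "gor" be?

gorim

dut and fofut both end in -t yet inflect differently (dutim, sofofut), so the final letter is not what conditions the rule; the number of vowels is.
"gor" has 1 vowel. The stems with 1 vowel (dut → dutim, rur → rurim) add -im.
The other patterns: stems with 2 vowels add the prefix so-; stems with 3 vowels add the prefix go-.
So gor → gorim.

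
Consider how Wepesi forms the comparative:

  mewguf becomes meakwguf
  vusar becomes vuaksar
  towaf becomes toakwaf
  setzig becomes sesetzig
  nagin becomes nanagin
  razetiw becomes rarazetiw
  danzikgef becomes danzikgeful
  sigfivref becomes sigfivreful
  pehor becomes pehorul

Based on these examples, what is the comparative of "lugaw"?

mewguf and danzikgef both end in -f yet inflect differently (meakwguf, danzikgeful), so the final letter is not what conditions the rule; the last vowel is.
"lugaw" has last vowel 'a'. The stems whose last vowel is 'a' (vusar → vuaksar, towaf → toakwaf) insert -ak- after the first vowel.
The other patterns: stems whose last vowel is 'i' repeat the first consonant+vowel as a prefix; stems whose last vowel is 'e' or 'o' add -ul.
So lugaw → luakgaw.

luakgaw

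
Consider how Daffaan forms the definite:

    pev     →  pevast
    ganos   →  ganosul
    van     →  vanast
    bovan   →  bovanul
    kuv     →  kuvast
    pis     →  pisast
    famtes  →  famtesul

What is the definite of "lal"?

pis and famtes both end in -s yet inflect differently (pisast, famtesul), so the final letter is not what conditions the rule; the number of vowels is.
"lal" has 1 vowel. The stems with 1 vowel (pis → pisast, kuv → kuvast, van → vanast) add -ast.
So lal → lalast.

lalast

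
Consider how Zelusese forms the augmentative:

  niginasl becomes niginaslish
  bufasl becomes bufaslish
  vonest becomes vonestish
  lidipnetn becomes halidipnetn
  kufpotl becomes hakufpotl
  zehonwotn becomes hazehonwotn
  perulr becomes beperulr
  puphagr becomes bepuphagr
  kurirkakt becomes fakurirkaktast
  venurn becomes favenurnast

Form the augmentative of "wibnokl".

"wibnokl" has second-to-last letter 'k'. The one such stem in the data (kurirkakt → fakurirkaktast) adds fa- … -ast around the stem, so the same rule applies.
The other patterns: stems whose second-to-last letter is 's' add -ish; stems whose second-to-last letter is 't' add the prefix ha-; stems whose second-to-last letter is 'g' or 'l' add the prefix be-.
So wibnokl → fawibnoklast.

fawibnoklast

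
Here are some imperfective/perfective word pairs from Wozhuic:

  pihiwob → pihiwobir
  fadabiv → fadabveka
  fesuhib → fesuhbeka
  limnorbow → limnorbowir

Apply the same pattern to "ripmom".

pihiwob and fesuhib both end in -b yet inflect differently (pihiwobir, fesuhbeka), so the final letter is not what conditions the rule; the last vowel is.
"ripmom" has last vowel 'o'. The stems whose last vowel is 'o' (limnorbow → limnorbowir, pihiwob → pihiwobir) add -ir.
The other pattern: stems whose last vowel is 'i' delete the last vowel and add -eka.
So ripmom → ripmomir.

ripmomir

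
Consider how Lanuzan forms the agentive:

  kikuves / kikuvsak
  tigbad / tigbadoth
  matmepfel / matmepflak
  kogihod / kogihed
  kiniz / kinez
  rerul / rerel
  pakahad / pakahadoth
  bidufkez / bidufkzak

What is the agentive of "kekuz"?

matmepfel and rerul both end in -l yet inflect differently (matmepflak, rerel), so the final letter is not what conditions the rule; the last vowel is.
"kekuz" has last vowel 'u'. The one such stem in the data (rerul → rerel) changes the last vowel to 'e' (as do kogihod, kiniz), so the same rule applies.
So kekuz → kekez.

kekez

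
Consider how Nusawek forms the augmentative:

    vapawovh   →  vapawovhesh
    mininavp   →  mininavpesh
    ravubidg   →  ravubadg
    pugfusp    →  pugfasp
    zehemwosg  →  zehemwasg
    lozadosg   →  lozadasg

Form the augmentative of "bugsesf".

bugsasf

mininavp and pugfusp both end in -p yet inflect differently (mininavpesh, pugfasp), so the final letter is not what conditions the rule; the second-to-last letter is.
"bugsesf" has second-to-last letter 's'. The stems whose second-to-last letter is 's' (pugfusp → pugfasp, zehemwosg → zehemwasg, lozadosg → lozadasg) change the last vowel to 'a'.
The other pattern: stems whose second-to-last letter is 'v' add -esh.
So bugsesf → bugsasf.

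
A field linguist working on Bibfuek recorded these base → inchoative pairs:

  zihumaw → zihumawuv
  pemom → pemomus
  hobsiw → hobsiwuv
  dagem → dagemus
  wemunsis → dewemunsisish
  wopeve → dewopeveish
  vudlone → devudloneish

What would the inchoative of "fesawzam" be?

fesawzamus

dagem and vudlone both have last vowel 'e' yet inflect differently (dagemus, devudloneish), so the last vowel is not what conditions the rule; the final letter is.
"fesawzam" ends in -m. The stems ending in -m (dagem → dagemus, pemom → pemomus) add -us.
So fesawzam → fesawzamus.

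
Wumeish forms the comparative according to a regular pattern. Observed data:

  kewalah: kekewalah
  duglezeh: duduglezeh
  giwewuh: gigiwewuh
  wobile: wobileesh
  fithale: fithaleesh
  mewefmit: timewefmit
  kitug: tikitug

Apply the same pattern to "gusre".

gusreesh

"gusre" ends in -e. The stems ending in -e (wobile → wobileesh, fithale → fithaleesh) add -esh.
So gusre → gusreesh.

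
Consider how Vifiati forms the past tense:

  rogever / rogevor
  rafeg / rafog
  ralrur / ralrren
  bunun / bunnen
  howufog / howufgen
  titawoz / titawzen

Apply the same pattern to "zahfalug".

zahfalgen

"zahfalug" has last vowel 'u'. The stems whose last vowel is 'u' (ralrur → ralrren, bunun → bunnen) delete the last vowel and add -en.
So zahfalug → zahfalgen.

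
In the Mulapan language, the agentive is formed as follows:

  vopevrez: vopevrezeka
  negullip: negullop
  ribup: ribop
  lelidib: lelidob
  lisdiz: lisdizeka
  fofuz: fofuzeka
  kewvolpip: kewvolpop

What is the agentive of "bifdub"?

bifdob

lisdiz and kewvolpip both have last vowel 'i' yet inflect differently (lisdizeka, kewvolpop), so the last vowel is not what conditions the rule; the final letter is.
"bifdub" ends in -b. The one such stem in the data (lelidib → lelidob) changes the last vowel to 'o' (as do kewvolpip, ribup), so the same rule applies.
The other pattern: stems ending in -z add -eka.
So bifdub → bifdob.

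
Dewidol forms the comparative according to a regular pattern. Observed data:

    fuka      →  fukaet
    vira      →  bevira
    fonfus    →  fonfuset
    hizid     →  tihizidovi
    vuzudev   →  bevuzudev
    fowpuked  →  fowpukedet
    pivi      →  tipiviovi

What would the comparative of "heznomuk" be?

tiheznomukovi

vira and fuka both end in -a yet inflect differently (bevira, fukaet), so the final letter is not what conditions the rule; the first letter is.
"heznomuk" begins with h-. The one such stem in the data (hizid → tihizidovi) adds ti- … -ovi around the stem, so the same rule applies.
The other patterns: stems beginning with v- add the prefix be-; stems beginning with f- add -et.
So heznomuk → tiheznomukovi.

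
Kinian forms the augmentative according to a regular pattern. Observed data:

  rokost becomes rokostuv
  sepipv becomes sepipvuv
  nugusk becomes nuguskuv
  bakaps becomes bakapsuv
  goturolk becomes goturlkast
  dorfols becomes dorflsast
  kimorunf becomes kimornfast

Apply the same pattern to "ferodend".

ferodndast

"ferodend" has second-to-last letter 'n'. The one such stem in the data (kimorunf → kimornfast) deletes the last vowel and adds -ast (as do goturolk, dorfols), so the same rule applies.
The other pattern: stems whose second-to-last letter is 'p' or 's' add -uv.
So ferodend → ferodndast.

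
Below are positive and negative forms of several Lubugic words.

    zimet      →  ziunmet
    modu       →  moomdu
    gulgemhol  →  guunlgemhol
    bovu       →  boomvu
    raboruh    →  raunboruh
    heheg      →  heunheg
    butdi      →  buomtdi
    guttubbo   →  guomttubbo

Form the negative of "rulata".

ruomlata

guttubbo and gulgemhol both have last vowel 'o' yet inflect differently (guomttubbo, guunlgemhol), so the last vowel is not what conditions the rule; whether the stem ends in a vowel or a consonant is.
"rulata" ends in a vowel. The stems ending in a vowel (butdi → buomtdi, bovu → boomvu, guttubbo → guomttubbo) insert -om- after the first vowel.
The other pattern: stems ending in a consonant insert -un- after the first vowel.
So rulata → ruomlata.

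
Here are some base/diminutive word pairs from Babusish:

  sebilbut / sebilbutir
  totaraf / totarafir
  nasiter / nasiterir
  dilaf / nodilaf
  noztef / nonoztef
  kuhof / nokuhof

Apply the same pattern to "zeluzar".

totaraf and dilaf both end in -f yet inflect differently (totarafir, nodilaf), so the final letter is not what conditions the rule; the number of vowels is.
"zeluzar" has 3 vowels. The stems with 3 vowels (sebilbut → sebilbutir, totaraf → totarafir, nasiter → nasiterir) add -ir.
So zeluzar → zeluzarir.

zeluzarir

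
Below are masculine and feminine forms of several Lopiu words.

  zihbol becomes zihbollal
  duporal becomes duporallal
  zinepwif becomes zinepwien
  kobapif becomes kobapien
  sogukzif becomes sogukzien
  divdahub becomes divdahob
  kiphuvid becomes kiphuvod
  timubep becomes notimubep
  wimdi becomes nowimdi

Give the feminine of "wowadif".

zinepwif and kiphuvid both have last vowel 'i' yet inflect differently (zinepwien, kiphuvod), so the last vowel is not what conditions the rule; the final letter is.
"wowadif" ends in -f. The stems ending in -f (zinepwif → zinepwien, kobapif → kobapien, sogukzif → sogukzien) drop the final letter and add -en.
The other patterns: stems ending in -l double the final consonant and add -al; stems ending in -b or -d change the last vowel to 'o'; stems ending in -i or -p add the prefix no-.
So wowadif → wowadien.

wowadien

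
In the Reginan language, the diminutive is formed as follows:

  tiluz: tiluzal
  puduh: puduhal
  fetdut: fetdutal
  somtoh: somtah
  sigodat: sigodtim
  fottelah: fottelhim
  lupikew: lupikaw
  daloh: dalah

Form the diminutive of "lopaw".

fetdut and sigodat both end in -t yet inflect differently (fetdutal, sigodtim), so the final letter is not what conditions the rule; the last vowel is.
"lopaw" has last vowel 'a'. The stems whose last vowel is 'a' (sigodat → sigodtim, fottelah → fottelhim) delete the last vowel and add -im.
The other patterns: stems whose last vowel is 'u' add -al; stems whose last vowel is 'e' or 'o' change the last vowel to 'a'.
So lopaw → lopwim.

lopwim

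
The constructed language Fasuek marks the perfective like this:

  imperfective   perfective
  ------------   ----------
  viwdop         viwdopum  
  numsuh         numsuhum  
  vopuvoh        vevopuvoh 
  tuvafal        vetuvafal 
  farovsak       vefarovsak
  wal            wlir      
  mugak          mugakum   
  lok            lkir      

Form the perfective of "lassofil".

lok and mugak both end in -k yet inflect differently (lkir, mugakum), so the final letter is not what conditions the rule; the number of vowels is.
"lassofil" has 3 vowels. The stems with 3 vowels (tuvafal → vetuvafal, vopuvoh → vevopuvoh, farovsak → vefarovsak) add the prefix ve-.
So lassofil → velassofil.

velassofil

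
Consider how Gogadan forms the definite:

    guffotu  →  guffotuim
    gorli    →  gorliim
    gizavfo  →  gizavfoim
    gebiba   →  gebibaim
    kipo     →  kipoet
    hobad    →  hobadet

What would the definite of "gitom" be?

gitomim

"gitom" begins with g-. The stems beginning with g- (guffotu → guffotuim, gorli → gorliim, gizavfo → gizavfoim) add -im.
So gitom → gitomim.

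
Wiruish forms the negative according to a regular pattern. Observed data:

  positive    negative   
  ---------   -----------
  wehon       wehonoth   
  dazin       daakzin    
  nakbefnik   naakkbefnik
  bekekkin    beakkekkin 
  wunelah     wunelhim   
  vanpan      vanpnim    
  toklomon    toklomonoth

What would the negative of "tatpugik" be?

vanpan and dazin both end in -n yet inflect differently (vanpnim, daakzin), so the final letter is not what conditions the rule; the last vowel is.
"tatpugik" has last vowel 'i'. The stems whose last vowel is 'i' (dazin → daakzin, bekekkin → beakkekkin, nakbefnik → naakkbefnik) insert -ak- after the first vowel.
The other patterns: stems whose last vowel is 'a' delete the last vowel and add -im; stems whose last vowel is 'o' add -oth.
So tatpugik → taaktpugik.

taaktpugik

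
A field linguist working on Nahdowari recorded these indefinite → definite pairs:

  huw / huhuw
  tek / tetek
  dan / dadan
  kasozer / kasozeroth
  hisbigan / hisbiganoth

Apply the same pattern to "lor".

dan and hisbigan both end in -n yet inflect differently (dadan, hisbiganoth), so the final letter is not what conditions the rule; the number of vowels is.
"lor" has 1 vowel. The stems with 1 vowel (huw → huhuw, tek → tetek, dan → dadan) repeat the first consonant+vowel as a prefix.
The other pattern: stems with 3 vowels add -oth.
So lor → lolor.

lolor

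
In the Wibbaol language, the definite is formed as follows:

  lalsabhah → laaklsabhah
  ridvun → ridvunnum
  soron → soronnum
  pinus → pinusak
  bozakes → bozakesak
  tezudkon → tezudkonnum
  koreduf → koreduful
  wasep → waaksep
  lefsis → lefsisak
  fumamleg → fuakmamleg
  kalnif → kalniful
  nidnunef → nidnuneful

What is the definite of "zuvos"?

koreduf and ridvun both have last vowel 'u' yet inflect differently (koreduful, ridvunnum), so the last vowel is not what conditions the rule; the final letter is.
"zuvos" ends in -s. The stems ending in -s (lefsis → lefsisak, pinus → pinusak, bozakes → bozakesak) add -ak.
The other patterns: stems ending in -f add -ul; stems ending in -n double the final consonant and add -um; stems ending in -g, -h or -p insert -ak- after the first vowel.
So zuvos → zuvosak.

zuvosak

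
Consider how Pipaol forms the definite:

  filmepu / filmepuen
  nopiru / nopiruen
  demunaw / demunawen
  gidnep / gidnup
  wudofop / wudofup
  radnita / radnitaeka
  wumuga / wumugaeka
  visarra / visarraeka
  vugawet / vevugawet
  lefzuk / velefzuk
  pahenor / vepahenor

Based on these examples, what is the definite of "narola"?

narolaeka

"narola" ends in -a. The stems ending in -a (radnita → radnitaeka, wumuga → wumugaeka, visarra → visarraeka) add -eka.
The other patterns: stems ending in -u or -w add -en; stems ending in -p change the last vowel to 'u'; stems ending in -k, -r or -t add the prefix ve-.
So narola → narolaeka.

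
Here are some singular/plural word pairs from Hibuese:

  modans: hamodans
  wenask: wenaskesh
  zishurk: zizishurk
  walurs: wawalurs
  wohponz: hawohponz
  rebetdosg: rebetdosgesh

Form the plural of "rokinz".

harokinz

"rokinz" has second-to-last letter 'n'. The stems whose second-to-last letter is 'n' (modans → hamodans, wohponz → hawohponz) add the prefix ha-.
The other patterns: stems whose second-to-last letter is 's' add -esh; stems whose second-to-last letter is 'r' repeat the first consonant+vowel as a prefix.
So rokinz → harokinz.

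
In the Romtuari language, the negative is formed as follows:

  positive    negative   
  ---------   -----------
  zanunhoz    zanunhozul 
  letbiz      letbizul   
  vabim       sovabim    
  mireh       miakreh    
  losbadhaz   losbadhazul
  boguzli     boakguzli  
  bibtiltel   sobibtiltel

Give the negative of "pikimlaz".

pikimlazul

vabim and letbiz both have last vowel 'i' yet inflect differently (sovabim, letbizul), so the last vowel is not what conditions the rule; the final letter is.
"pikimlaz" ends in -z. The stems ending in -z (losbadhaz → losbadhazul, letbiz → letbizul, zanunhoz → zanunhozul) add -ul.
So pikimlaz → pikimlazul.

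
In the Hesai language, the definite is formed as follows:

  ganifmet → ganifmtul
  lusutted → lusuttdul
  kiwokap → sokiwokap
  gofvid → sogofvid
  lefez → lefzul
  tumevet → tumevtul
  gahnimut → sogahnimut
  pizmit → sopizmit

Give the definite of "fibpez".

lusutted and gofvid both end in -d yet inflect differently (lusuttdul, sogofvid), so the final letter is not what conditions the rule; the last vowel is.
"fibpez" has last vowel 'e'. The stems whose last vowel is 'e' (ganifmet → ganifmtul, lusutted → lusuttdul, tumevet → tumevtul) delete the last vowel and add -ul.
So fibpez → fibpzul.

fibpzul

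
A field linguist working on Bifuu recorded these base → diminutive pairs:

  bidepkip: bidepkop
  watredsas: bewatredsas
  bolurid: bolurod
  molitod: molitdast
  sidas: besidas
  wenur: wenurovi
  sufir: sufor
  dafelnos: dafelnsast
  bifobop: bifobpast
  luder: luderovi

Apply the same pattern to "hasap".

behasap

molitod and bolurid both end in -d yet inflect differently (molitdast, bolurod), so the final letter is not what conditions the rule; the last vowel is.
"hasap" has last vowel 'a'. The stems whose last vowel is 'a' (watredsas → bewatredsas, sidas → besidas) add the prefix be-.
The other patterns: stems whose last vowel is 'o' delete the last vowel and add -ast; stems whose last vowel is 'e' or 'u' add -ovi; stems whose last vowel is 'i' change the last vowel to 'o'.
So hasap → behasap.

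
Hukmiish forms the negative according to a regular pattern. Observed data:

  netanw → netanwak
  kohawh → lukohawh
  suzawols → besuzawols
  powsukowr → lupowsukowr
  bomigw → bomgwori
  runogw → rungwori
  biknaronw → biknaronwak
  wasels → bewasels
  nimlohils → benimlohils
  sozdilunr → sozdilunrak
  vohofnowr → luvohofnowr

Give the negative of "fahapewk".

lufahapewk

powsukowr and sozdilunr both end in -r yet inflect differently (lupowsukowr, sozdilunrak), so the final letter is not what conditions the rule; the second-to-last letter is.
"fahapewk" has second-to-last letter 'w'. The stems whose second-to-last letter is 'w' (powsukowr → lupowsukowr, kohawh → lukohawh, vohofnowr → luvohofnowr) add the prefix lu-.
The other patterns: stems whose second-to-last letter is 'n' add -ak; stems whose second-to-last letter is 'g' delete the last vowel and add -ori; stems whose second-to-last letter is 'l' add the prefix be-.
So fahapewk → lufahapewk.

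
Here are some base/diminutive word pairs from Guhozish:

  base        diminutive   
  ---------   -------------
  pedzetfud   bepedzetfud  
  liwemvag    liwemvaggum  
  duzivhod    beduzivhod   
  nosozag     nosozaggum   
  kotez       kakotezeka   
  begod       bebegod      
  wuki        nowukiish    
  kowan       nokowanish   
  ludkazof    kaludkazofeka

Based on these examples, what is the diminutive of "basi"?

nobasiish

"basi" ends in -i. The one such stem in the data (wuki → nowukiish) adds no- … -ish around the stem, so the same rule applies.
So basi → nobasiish.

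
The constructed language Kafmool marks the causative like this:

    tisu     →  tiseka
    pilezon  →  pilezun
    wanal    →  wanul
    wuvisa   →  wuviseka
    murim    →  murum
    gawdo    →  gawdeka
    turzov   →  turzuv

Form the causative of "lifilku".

"lifilku" ends in a vowel. The stems ending in a vowel (tisu → tiseka, gawdo → gawdeka, wuvisa → wuviseka) drop the final letter and add -eka.
So lifilku → lifilkeka.

lifilkeka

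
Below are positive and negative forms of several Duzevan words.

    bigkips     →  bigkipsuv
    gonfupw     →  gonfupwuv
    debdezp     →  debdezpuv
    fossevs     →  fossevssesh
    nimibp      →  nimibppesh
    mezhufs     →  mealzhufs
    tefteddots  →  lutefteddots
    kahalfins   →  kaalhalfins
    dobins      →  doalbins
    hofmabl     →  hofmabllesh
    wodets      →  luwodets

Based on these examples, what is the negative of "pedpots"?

wodets and fossevs both end in -s yet inflect differently (luwodets, fossevssesh), so the final letter is not what conditions the rule; the second-to-last letter is.
"pedpots" has second-to-last letter 't'. The stems whose second-to-last letter is 't' (wodets → luwodets, tefteddots → lutefteddots) add the prefix lu-.
So pedpots → lupedpots.

lupedpots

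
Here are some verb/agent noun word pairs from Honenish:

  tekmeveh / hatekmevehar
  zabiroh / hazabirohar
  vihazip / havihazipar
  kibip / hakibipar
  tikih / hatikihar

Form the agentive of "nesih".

hanesihar

Every pair shown (tekmeveh → hatekmevehar, zabiroh → hazabirohar, vihazip → havihazipar, …) follows the same rule: add ha- … -ar around the stem.
So nesih → hanesihar.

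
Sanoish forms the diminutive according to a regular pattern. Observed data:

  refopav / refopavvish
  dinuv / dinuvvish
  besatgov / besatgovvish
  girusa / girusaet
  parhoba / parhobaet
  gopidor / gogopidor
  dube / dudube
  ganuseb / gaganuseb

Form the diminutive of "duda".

refopav and girusa both have last vowel 'a' yet inflect differently (refopavvish, girusaet), so the last vowel is not what conditions the rule; the final letter is.
"duda" ends in -a. The stems ending in -a (girusa → girusaet, parhoba → parhobaet) add -et.
The other patterns: stems ending in -v double the final consonant and add -ish; stems ending in -b, -e or -r repeat the first consonant+vowel as a prefix.
So duda → dudaet.

dudaet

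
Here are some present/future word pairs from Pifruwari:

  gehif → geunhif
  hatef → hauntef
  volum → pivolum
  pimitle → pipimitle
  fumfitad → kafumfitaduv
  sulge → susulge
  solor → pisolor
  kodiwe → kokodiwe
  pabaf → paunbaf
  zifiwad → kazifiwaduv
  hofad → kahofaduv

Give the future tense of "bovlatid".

kabovlatiduv

hofad and pabaf both have last vowel 'a' yet inflect differently (kahofaduv, paunbaf), so the last vowel is not what conditions the rule; the final letter is.
"bovlatid" ends in -d. The stems ending in -d (hofad → kahofaduv, fumfitad → kafumfitaduv, zifiwad → kazifiwaduv) add ka- … -uv around the stem.
The other patterns: stems ending in -f insert -un- after the first vowel; stems ending in -e repeat the first consonant+vowel as a prefix; stems ending in -m or -r add the prefix pi-.
So bovlatid → kabovlatiduv.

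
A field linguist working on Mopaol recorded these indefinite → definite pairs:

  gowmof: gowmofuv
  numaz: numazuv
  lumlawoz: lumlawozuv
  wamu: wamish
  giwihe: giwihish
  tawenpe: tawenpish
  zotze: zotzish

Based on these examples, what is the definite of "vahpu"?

gowmof and giwihe both begin with g- yet inflect differently (gowmofuv, giwihish), so the first letter is not what conditions the rule; whether the stem ends in a vowel or a consonant is.
"vahpu" ends in a vowel. The stems ending in a vowel (wamu → wamish, giwihe → giwihish, tawenpe → tawenpish) drop the final letter and add -ish.
The other pattern: stems ending in a consonant add -uv.
So vahpu → vahpish.

vahpish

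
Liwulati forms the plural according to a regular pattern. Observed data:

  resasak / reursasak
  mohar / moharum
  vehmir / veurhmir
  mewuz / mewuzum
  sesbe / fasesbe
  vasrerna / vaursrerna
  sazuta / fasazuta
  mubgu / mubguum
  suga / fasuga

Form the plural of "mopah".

mopahum

mohar and vehmir both end in -r yet inflect differently (moharum, veurhmir), so the final letter is not what conditions the rule; the first letter is.
"mopah" begins with m-. The stems beginning with m- (mubgu → mubguum, mohar → moharum, mewuz → mewuzum) add -um.
So mopah → mopahum.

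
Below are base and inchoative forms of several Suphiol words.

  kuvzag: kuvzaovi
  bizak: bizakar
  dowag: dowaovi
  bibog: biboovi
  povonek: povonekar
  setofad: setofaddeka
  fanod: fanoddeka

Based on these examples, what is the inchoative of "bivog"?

"bivog" ends in -g. The stems ending in -g (kuvzag → kuvzaovi, bibog → biboovi, dowag → dowaovi) drop the final letter and add -ovi.
The other patterns: stems ending in -d double the final consonant and add -eka; stems ending in -k add -ar.
So bivog → bivoovi.

bivoovi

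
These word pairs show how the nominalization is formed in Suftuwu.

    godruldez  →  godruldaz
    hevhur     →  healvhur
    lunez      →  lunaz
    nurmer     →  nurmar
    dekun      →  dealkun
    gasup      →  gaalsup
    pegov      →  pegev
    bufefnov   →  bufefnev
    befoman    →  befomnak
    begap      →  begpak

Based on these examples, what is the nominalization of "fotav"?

befoman and dekun both end in -n yet inflect differently (befomnak, dealkun), so the final letter is not what conditions the rule; the last vowel is.
"fotav" has last vowel 'a'. The stems whose last vowel is 'a' (begap → begpak, befoman → befomnak) delete the last vowel and add -ak.
The other patterns: stems whose last vowel is 'e' change the last vowel to 'a'; stems whose last vowel is 'u' insert -al- after the first vowel; stems whose last vowel is 'o' change the last vowel to 'e'.
So fotav → fotvak.

fotvak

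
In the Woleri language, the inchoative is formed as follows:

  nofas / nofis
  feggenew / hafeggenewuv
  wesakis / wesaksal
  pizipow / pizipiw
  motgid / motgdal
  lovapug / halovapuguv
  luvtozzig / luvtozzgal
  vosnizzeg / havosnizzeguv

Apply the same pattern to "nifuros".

wesakis and nofas both end in -s yet inflect differently (wesaksal, nofis), so the final letter is not what conditions the rule; the last vowel is.
"nifuros" has last vowel 'o'. The one such stem in the data (pizipow → pizipiw) changes the last vowel to 'i' (as does nofas), so the same rule applies.
So nifuros → nifuris.

nifuris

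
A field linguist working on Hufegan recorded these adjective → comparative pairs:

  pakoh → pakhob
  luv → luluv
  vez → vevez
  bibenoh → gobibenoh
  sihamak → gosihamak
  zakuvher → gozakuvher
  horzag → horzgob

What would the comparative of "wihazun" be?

gowihazun

pakoh and bibenoh both end in -h yet inflect differently (pakhob, gobibenoh), so the final letter is not what conditions the rule; the number of vowels is.
"wihazun" has 3 vowels. The stems with 3 vowels (sihamak → gosihamak, zakuvher → gozakuvher, bibenoh → gobibenoh) add the prefix go-.
So wihazun → gowihazun.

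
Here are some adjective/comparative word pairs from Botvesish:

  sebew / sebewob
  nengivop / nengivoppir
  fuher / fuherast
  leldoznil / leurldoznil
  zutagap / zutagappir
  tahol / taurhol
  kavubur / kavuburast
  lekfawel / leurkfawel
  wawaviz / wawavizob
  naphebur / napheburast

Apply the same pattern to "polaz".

lekfawel and fuher both have last vowel 'e' yet inflect differently (leurkfawel, fuherast), so the last vowel is not what conditions the rule; the final letter is.
"polaz" ends in -z. The one such stem in the data (wawaviz → wawavizob) adds -ob, so the same rule applies.
The other patterns: stems ending in -l insert -ur- after the first vowel; stems ending in -r add -ast; stems ending in -p double the final consonant and add -ir.
So polaz → polazob.

polazob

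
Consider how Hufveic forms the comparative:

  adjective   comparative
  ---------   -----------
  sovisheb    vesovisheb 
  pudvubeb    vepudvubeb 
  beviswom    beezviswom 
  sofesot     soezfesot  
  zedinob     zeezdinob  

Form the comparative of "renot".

"renot" has last vowel 'o'. The stems whose last vowel is 'o' (zedinob → zeezdinob, beviswom → beezviswom, sofesot → soezfesot) insert -ez- after the first vowel.
The other pattern: stems whose last vowel is 'e' add the prefix ve-.
So renot → reeznot.

reeznot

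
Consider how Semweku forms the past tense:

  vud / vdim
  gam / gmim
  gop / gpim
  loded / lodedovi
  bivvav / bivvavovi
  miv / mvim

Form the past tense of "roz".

rzim

"roz" has 1 vowel. The stems with 1 vowel (miv → mvim, gam → gmim, gop → gpim) delete the last vowel and add -im.
The other pattern: stems with 2 vowels add -ovi.
So roz → rzim.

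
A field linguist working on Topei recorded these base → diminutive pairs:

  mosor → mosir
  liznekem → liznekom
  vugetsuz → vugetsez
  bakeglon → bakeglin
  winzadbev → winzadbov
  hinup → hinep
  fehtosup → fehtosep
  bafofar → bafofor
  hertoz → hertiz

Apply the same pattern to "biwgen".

"biwgen" has last vowel 'e'. The stems whose last vowel is 'e' (liznekem → liznekom, winzadbev → winzadbov) change the last vowel to 'o'.
The other patterns: stems whose last vowel is 'o' change the last vowel to 'i'; stems whose last vowel is 'u' change the last vowel to 'e'.
So biwgen → biwgon.

biwgon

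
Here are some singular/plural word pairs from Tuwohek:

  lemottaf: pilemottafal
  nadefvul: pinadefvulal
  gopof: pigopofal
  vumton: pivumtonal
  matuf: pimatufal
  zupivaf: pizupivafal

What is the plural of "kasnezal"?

pikasnezalal

Every pair shown (lemottaf → pilemottafal, nadefvul → pinadefvulal, gopof → pigopofal, …) follows the same rule: add pi- … -al around the stem.
So kasnezal → pikasnezalal.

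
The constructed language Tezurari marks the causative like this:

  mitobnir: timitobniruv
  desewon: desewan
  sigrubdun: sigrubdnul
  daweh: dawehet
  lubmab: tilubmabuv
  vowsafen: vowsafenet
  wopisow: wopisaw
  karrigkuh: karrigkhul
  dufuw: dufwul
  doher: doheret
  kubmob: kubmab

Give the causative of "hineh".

hinehet

doher and mitobnir both end in -r yet inflect differently (doheret, timitobniruv), so the final letter is not what conditions the rule; the last vowel is.
"hineh" has last vowel 'e'. The stems whose last vowel is 'e' (vowsafen → vowsafenet, doher → doheret, daweh → dawehet) add -et.
The other patterns: stems whose last vowel is 'a' or 'i' add ti- … -uv around the stem; stems whose last vowel is 'o' change the last vowel to 'a'; stems whose last vowel is 'u' delete the last vowel and add -ul.
So hineh → hinehet.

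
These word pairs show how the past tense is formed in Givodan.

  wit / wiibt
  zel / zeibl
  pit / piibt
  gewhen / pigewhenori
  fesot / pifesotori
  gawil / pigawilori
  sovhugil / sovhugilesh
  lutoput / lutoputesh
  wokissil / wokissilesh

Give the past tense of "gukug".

"gukug" has 2 vowels. The stems with 2 vowels (gewhen → pigewhenori, fesot → pifesotori, gawil → pigawilori) add pi- … -ori around the stem.
The other patterns: stems with 1 vowel insert -ib- after the first vowel; stems with 3 vowels add -esh.
So gukug → pigukugori.

pigukugori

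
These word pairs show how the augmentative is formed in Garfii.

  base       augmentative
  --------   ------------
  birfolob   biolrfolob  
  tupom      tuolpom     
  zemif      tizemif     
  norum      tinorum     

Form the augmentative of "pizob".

piolzob

"pizob" has last vowel 'o'. The stems whose last vowel is 'o' (birfolob → biolrfolob, tupom → tuolpom) insert -ol- after the first vowel.
So pizob → piolzob.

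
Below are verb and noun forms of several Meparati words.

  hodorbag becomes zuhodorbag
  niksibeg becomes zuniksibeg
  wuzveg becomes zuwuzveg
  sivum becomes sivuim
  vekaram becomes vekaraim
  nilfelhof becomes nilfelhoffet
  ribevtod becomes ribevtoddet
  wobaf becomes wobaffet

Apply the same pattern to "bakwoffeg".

zubakwoffeg

hodorbag and vekaram both have last vowel 'a' yet inflect differently (zuhodorbag, vekaraim), so the last vowel is not what conditions the rule; the final letter is.
"bakwoffeg" ends in -g. The stems ending in -g (hodorbag → zuhodorbag, niksibeg → zuniksibeg, wuzveg → zuwuzveg) add the prefix zu-.
So bakwoffeg → zubakwoffeg.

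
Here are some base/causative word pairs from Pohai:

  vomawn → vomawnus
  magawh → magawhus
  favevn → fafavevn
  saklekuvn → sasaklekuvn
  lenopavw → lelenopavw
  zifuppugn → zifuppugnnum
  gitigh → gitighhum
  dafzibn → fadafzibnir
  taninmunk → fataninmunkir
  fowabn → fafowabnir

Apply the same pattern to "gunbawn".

gunbawnus

vomawn and favevn both end in -n yet inflect differently (vomawnus, fafavevn), so the final letter is not what conditions the rule; the second-to-last letter is.
"gunbawn" has second-to-last letter 'w'. The stems whose second-to-last letter is 'w' (vomawn → vomawnus, magawh → magawhus) add -us.
The other patterns: stems whose second-to-last letter is 'v' repeat the first consonant+vowel as a prefix; stems whose second-to-last letter is 'g' double the final consonant and add -um; stems whose second-to-last letter is 'b' or 'n' add fa- … -ir around the stem.
So gunbawn → gunbawnus.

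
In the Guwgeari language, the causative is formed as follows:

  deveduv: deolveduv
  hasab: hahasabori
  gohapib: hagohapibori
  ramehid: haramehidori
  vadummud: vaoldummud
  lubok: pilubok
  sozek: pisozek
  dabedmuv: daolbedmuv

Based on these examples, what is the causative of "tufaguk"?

tuolfaguk

"tufaguk" has last vowel 'u'. The stems whose last vowel is 'u' (dabedmuv → daolbedmuv, deveduv → deolveduv, vadummud → vaoldummud) insert -ol- after the first vowel.
So tufaguk → tuolfaguk.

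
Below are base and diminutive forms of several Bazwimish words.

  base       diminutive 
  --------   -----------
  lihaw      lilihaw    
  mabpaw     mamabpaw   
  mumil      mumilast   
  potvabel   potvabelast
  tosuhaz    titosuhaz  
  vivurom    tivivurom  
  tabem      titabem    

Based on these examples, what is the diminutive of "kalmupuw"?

kakalmupuw

lihaw and tosuhaz both have last vowel 'a' yet inflect differently (lilihaw, titosuhaz), so the last vowel is not what conditions the rule; the final letter is.
"kalmupuw" ends in -w. The stems ending in -w (lihaw → lilihaw, mabpaw → mamabpaw) repeat the first consonant+vowel as a prefix.
The other patterns: stems ending in -l add -ast; stems ending in -m or -z add the prefix ti-.
So kalmupuw → kakalmupuw.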